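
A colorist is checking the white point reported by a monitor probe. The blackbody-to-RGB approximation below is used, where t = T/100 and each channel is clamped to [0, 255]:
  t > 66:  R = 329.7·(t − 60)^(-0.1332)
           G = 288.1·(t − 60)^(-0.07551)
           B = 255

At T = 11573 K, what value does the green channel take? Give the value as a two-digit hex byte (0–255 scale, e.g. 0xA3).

t = 11573/100 = 115.73; the t > 66 branch applies.
G = 288.1·(115.73 − 60)^(-0.07551) = 288.1·55.73^(-0.07551) = 288.1·0.73816 = 212.665.
Rounded: 213; in hex, 0xD5.

0xD5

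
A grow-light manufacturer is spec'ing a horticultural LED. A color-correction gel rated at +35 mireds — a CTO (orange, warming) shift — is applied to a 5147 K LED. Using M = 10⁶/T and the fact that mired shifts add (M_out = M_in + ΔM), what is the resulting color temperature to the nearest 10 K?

4360 K

M_in = 10⁶/5147 = 194.29 mireds.
M_out = 194.29 + (+35) = 229.29 mireds.
T_out = 10⁶/229.29 = 4361.3 K → 4360 K.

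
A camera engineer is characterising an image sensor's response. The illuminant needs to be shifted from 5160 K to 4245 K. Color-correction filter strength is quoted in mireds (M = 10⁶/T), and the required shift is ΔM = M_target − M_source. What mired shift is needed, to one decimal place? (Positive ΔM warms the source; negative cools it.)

M_source = 10⁶/5160 = 193.798; M_target = 10⁶/4245 = 235.571.
ΔM = 235.571 − 193.798 = 41.773 → +41.8 mireds, a warming shift.

+41.8 mireds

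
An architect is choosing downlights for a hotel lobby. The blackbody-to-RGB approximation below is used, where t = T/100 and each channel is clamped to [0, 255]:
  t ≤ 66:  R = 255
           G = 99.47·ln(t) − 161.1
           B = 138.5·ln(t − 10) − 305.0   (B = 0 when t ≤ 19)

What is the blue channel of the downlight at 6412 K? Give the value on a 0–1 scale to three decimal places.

0.972

t = 6412/100 = 64.12; the t ≤ 66 branch applies.
B = 138.5·ln(64.12 − 10) − 305.0 = 138.5·ln 54.12 − 305.0 = 138.5·3.9912 − 305.0 = 247.782.
On a 0–1 scale: 247.782/255 = 0.9717 → 0.972.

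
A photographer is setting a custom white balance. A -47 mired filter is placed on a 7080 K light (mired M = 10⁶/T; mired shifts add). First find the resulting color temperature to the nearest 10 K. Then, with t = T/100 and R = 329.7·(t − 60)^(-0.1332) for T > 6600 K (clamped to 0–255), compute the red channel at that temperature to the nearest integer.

198

M_in = 10⁶/7080 = 141.24; M_out = 141.24 + (-47) = 94.24.
T_out = 10⁶/94.24 = 10610.9 K → 10610 K; t = 106.1.
R = 329.7·(106.1 − 60)^(-0.1332) = 329.7·46.1^(-0.1332) = 329.7·0.60034 = 197.931.
Rounded: 198.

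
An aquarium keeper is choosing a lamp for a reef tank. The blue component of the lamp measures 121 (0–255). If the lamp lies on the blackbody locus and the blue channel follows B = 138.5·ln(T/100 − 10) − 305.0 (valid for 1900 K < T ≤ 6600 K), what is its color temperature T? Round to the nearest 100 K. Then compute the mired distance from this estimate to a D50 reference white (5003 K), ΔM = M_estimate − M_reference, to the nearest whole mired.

+113 mireds

ln(t − 10) = (121 + 305.0) / 138.5 = 3.0758.
t − 10 = e^3.0758 = 21.667, so t = 31.667.
T = 100·t = 3167 K → 3200 K to the nearest 100 K.
M_estimate = 10⁶/3200 = 312.50; M_reference = 10⁶/5003 = 199.88.
ΔM = 312.50 − 199.88 = 112.62 → +113 mireds.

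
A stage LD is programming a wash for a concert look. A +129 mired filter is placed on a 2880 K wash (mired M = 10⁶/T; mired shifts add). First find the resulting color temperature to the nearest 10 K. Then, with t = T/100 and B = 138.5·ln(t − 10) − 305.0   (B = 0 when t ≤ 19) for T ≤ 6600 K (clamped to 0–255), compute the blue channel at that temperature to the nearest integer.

27

M_in = 10⁶/2880 = 347.22; M_out = 347.22 + (+129) = 476.22.
T_out = 10⁶/476.22 = 2099.9 K → 2100 K; t = 21.
B = 138.5·ln(21 − 10) − 305.0 = 138.5·ln 11 − 305.0 = 138.5·2.3979 − 305.0 = 27.108.
Rounded: 27.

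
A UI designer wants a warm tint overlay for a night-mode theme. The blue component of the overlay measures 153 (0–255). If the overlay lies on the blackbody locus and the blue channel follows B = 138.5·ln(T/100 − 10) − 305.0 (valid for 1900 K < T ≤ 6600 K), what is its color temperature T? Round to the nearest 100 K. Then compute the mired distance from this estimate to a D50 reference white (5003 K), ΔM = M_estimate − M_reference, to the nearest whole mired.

ln(t − 10) = (153 + 305.0) / 138.5 = 3.3069.
t − 10 = e^3.3069 = 27.299, so t = 37.299.
T = 100·t = 3730 K → 3700 K to the nearest 100 K.
M_estimate = 10⁶/3700 = 270.27; M_reference = 10⁶/5003 = 199.88.
ΔM = 270.27 − 199.88 = 70.39 → +70 mireds.

+70 mireds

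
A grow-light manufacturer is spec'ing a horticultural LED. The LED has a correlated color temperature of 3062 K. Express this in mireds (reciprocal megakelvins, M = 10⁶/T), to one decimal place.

326.6 mireds

M = 10⁶ / 3062 = 326.584 → 326.6 mireds.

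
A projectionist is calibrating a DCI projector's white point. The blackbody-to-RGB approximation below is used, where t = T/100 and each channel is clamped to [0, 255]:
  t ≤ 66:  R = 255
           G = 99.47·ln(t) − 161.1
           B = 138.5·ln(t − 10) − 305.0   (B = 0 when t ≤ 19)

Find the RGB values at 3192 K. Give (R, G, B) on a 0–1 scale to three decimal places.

(1.000, 0.719, 0.481)

t = 3192/100 = 31.92; the t ≤ 66 branch applies.
R = 255 by definition for t ≤ 66.
G = 99.47·ln 31.92 − 161.1 = 99.47·3.4632 − 161.1 = 183.388.
B = 138.5·ln(31.92 − 10) − 305.0 = 138.5·ln 21.92 − 305.0 = 138.5·3.0874 − 305.0 = 122.605.
Dividing each by 255: (1.0000, 0.7192, 0.4808) → (1.000, 0.719, 0.481).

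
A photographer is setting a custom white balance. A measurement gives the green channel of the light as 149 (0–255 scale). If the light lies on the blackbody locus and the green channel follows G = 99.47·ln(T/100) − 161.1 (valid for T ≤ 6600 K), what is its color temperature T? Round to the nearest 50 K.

2250 K

ln t = (149 + 161.1) / 99.47 = 3.1175.
t = e^3.1175 = 22.590.
T = 100·t = 2259 K → 2250 K to the nearest 50 K.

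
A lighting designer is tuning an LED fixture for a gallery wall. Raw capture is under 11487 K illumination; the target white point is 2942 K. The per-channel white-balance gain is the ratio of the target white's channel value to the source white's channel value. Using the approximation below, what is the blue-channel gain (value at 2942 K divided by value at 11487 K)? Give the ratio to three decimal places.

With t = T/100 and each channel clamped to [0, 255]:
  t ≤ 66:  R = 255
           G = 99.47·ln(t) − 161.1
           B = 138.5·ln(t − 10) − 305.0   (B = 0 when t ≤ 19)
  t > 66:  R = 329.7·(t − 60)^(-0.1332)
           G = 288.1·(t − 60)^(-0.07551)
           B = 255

0.415

At 11487 K (t = 114.87):
  B = 255 by definition for t > 66.
At 2942 K (t = 29.42):
  B = 138.5·ln(29.42 − 10) − 305.0 = 138.5·ln 19.42 − 305.0 = 138.5·2.9663 − 305.0 = 105.833.
Gain = 105.833 / 255.000 = 0.4150 → 0.415.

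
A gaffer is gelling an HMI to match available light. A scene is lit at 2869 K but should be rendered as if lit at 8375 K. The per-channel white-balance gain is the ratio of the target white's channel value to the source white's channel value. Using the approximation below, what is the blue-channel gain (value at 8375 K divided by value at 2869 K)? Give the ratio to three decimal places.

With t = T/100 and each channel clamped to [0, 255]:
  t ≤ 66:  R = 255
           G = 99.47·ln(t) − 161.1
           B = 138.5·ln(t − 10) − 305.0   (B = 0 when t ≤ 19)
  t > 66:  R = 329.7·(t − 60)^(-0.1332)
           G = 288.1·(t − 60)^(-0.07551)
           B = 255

At 2869 K (t = 28.69):
  B = 138.5·ln(28.69 − 10) − 305.0 = 138.5·ln 18.69 − 305.0 = 138.5·2.9280 − 305.0 = 100.526.
At 8375 K (t = 83.75):
  B = 255 by definition for t > 66.
Gain = 255.000 / 100.526 = 2.5366 → 2.537.

2.537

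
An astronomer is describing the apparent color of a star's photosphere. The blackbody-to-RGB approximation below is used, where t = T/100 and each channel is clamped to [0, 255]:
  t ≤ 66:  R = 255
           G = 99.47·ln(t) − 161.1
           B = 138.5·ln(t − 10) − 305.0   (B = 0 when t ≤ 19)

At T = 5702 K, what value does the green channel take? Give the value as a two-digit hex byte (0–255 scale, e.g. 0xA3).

0xF1

t = 5702/100 = 57.02; the t ≤ 66 branch applies.
G = 99.47·ln 57.02 − 161.1 = 99.47·4.0434 − 161.1 = 241.097.
Rounded: 241; in hex, 0xF1.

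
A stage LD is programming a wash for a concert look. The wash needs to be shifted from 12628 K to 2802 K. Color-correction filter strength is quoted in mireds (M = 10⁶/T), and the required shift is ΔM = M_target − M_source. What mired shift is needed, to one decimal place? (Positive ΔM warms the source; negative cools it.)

M_source = 10⁶/12628 = 79.189; M_target = 10⁶/2802 = 356.888.
ΔM = 356.888 − 79.189 = 277.699 → +277.7 mireds, a warming shift.

+277.7 mireds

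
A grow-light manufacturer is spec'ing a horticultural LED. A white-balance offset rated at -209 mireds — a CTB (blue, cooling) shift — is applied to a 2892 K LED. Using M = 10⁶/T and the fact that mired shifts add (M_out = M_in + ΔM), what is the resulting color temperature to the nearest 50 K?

M_in = 10⁶/2892 = 345.78 mireds.
M_out = 345.78 + (-209) = 136.78 mireds.
T_out = 10⁶/136.78 = 7310.9 K → 7300 K.

7300 K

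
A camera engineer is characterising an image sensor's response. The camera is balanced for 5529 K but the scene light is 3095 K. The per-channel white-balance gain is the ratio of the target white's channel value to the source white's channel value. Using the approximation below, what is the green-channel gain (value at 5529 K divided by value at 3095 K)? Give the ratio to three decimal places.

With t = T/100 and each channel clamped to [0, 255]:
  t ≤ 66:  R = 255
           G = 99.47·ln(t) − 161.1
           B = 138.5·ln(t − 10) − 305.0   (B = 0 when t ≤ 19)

1.320

At 3095 K (t = 30.95):
  G = 99.47·ln 30.95 − 161.1 = 99.47·3.4324 − 161.1 = 180.318.
At 5529 K (t = 55.29):
  G = 99.47·ln 55.29 − 161.1 = 99.47·4.0126 − 161.1 = 238.033.
Gain = 238.033 / 180.318 = 1.3201 → 1.320.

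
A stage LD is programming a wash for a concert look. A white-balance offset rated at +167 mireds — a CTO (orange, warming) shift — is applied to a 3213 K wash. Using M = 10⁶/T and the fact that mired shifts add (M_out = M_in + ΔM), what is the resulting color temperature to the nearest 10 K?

2090 K

M_in = 10⁶/3213 = 311.24 mireds.
M_out = 311.24 + (+167) = 478.24 mireds.
T_out = 10⁶/478.24 = 2091.0 K → 2090 K.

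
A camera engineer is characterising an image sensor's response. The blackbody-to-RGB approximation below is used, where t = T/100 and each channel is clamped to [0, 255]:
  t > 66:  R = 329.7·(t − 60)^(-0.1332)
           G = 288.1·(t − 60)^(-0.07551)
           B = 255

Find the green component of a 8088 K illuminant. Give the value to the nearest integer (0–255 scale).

t = 8088/100 = 80.88; the t > 66 branch applies.
G = 288.1·(80.88 − 60)^(-0.07551) = 288.1·20.88^(-0.07551) = 288.1·0.79496 = 229.029.
Rounded: 229.

229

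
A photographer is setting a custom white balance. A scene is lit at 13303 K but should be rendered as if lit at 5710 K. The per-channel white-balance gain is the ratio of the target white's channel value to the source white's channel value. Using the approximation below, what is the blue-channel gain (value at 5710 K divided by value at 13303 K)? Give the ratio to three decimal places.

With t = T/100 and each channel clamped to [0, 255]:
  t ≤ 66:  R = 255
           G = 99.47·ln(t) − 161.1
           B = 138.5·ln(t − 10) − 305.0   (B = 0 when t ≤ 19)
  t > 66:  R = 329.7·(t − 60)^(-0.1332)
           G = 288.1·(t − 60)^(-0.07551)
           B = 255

0.896

At 13303 K (t = 133.03):
  B = 255 by definition for t > 66.
At 5710 K (t = 57.1):
  B = 138.5·ln(57.1 − 10) − 305.0 = 138.5·ln 47.1 − 305.0 = 138.5·3.8523 − 305.0 = 228.540.
Gain = 228.540 / 255.000 = 0.8962 → 0.896.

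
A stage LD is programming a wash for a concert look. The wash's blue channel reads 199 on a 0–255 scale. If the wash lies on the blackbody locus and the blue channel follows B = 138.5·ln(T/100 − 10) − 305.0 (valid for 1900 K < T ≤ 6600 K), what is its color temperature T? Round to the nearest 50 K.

ln(t − 10) = (199 + 305.0) / 138.5 = 3.6390.
t − 10 = e^3.6390 = 38.053, so t = 48.053.
T = 100·t = 4805 K → 4800 K to the nearest 50 K.

4800 K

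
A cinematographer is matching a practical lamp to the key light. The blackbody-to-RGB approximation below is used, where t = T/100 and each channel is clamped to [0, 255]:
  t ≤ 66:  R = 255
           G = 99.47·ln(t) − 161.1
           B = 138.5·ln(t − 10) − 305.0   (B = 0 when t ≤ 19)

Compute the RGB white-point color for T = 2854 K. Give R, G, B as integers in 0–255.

R=255, G=172, B=99

t = 2854/100 = 28.54; the t ≤ 66 branch applies.
R = 255 by definition for t ≤ 66.
G = 99.47·ln 28.54 − 161.1 = 99.47·3.3513 − 161.1 = 172.254.
B = 138.5·ln(28.54 − 10) − 305.0 = 138.5·ln 18.54 − 305.0 = 138.5·2.9199 − 305.0 = 99.410.
Rounded: (255, 172, 99).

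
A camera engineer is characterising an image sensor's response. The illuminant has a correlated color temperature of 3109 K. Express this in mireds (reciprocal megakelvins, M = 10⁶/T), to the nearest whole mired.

322 mireds

M = 10⁶ / 3109 = 321.647 → 322 mireds.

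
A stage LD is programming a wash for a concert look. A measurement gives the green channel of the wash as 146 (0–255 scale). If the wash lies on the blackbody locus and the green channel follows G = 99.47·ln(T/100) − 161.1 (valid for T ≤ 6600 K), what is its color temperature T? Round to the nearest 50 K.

2200 K

ln t = (146 + 161.1) / 99.47 = 3.0874.
t = e^3.0874 = 21.919.
T = 100·t = 2192 K → 2200 K to the nearest 50 K.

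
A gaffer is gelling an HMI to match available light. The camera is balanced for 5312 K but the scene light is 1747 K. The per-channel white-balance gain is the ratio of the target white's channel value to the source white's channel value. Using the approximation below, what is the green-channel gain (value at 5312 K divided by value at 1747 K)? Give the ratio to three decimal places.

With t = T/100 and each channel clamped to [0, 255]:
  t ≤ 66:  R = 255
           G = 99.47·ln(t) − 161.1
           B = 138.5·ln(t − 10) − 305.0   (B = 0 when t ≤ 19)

At 1747 K (t = 17.47):
  G = 99.47·ln 17.47 − 161.1 = 99.47·2.8605 − 161.1 = 123.432.
At 5312 K (t = 53.12):
  G = 99.47·ln 53.12 − 161.1 = 99.47·3.9726 − 161.1 = 234.050.
Gain = 234.050 / 123.432 = 1.8962 → 1.896.

1.896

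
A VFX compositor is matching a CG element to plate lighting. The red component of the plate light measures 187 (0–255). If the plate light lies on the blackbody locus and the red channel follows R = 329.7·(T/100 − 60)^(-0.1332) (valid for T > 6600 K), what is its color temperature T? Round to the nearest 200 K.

13000 K

(t − 60)^(-0.1332) = 187/329.7 = 0.56718.
t − 60 = 0.56718^(1/-0.1332) = 0.56718^(-7.508) = 70.620, so t = 130.620.
T = 100·t = 13062 K → 13000 K to the nearest 200 K.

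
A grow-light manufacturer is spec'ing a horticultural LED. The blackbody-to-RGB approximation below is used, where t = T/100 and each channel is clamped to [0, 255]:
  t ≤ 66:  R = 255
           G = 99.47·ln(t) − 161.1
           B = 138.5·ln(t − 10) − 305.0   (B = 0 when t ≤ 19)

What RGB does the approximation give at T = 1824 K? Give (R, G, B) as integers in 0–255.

t = 1824/100 = 18.24; the t ≤ 66 branch applies.
R = 255 by definition for t ≤ 66.
G = 99.47·ln 18.24 − 161.1 = 99.47·2.9036 − 161.1 = 127.723.
t = 18.24 ≤ 19, so B = 0.
Rounded: (255, 128, 0).

(255, 128, 0)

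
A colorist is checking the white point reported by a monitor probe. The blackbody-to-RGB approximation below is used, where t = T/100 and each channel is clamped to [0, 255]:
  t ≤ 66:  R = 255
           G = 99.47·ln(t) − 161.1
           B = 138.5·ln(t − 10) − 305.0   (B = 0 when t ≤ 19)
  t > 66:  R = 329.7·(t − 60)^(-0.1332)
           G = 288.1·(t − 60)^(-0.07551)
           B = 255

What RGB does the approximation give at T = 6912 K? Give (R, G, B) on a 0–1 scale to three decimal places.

t = 6912/100 = 69.12; the t > 66 branch applies.
R = 329.7·(69.12 − 60)^(-0.1332) = 329.7·9.12^(-0.1332) = 329.7·0.74495 = 245.611.
G = 288.1·(69.12 − 60)^(-0.07551) = 288.1·9.12^(-0.07551) = 288.1·0.84627 = 243.811.
B = 255 by definition for t > 66.
Dividing each by 255: (0.9632, 0.9561, 1.0000) → (0.963, 0.956, 1.000).

(0.963, 0.956, 1.000)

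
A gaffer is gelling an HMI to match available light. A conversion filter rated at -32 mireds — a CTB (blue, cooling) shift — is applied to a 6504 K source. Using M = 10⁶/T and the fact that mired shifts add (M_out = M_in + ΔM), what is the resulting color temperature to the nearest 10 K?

M_in = 10⁶/6504 = 153.75 mireds.
M_out = 153.75 + (-32) = 121.75 mireds.
T_out = 10⁶/121.75 = 8213.4 K → 8210 K.

8210 K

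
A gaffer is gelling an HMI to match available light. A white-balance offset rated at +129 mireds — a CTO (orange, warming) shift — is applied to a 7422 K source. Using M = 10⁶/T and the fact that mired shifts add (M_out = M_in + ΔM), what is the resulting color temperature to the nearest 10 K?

M_in = 10⁶/7422 = 134.73 mireds.
M_out = 134.73 + (+129) = 263.73 mireds.
T_out = 10⁶/263.73 = 3791.7 K → 3790 K.

3790 K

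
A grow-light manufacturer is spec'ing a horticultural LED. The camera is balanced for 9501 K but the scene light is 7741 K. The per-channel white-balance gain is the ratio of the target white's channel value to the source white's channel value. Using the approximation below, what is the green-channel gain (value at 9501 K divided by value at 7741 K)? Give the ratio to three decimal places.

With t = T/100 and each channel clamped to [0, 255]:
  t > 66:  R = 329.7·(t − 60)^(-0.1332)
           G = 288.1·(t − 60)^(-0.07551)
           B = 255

At 7741 K (t = 77.41):
  G = 288.1·(77.41 − 60)^(-0.07551) = 288.1·17.41^(-0.07551) = 288.1·0.80595 = 232.194.
At 9501 K (t = 95.01):
  G = 288.1·(95.01 − 60)^(-0.07551) = 288.1·35.01^(-0.07551) = 288.1·0.76454 = 220.263.
Gain = 220.263 / 232.194 = 0.9486 → 0.949.

0.949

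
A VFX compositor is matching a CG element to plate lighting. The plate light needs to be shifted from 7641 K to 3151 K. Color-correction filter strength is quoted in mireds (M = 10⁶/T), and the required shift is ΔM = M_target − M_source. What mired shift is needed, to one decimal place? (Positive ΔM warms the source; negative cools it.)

+186.5 mireds

M_source = 10⁶/7641 = 130.873; M_target = 10⁶/3151 = 317.360.
ΔM = 317.360 − 130.873 = 186.487 → +186.5 mireds, a warming shift.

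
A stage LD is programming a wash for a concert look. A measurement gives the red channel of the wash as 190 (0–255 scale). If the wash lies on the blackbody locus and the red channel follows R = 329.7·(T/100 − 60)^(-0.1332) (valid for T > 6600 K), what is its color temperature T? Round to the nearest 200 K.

(t − 60)^(-0.1332) = 190/329.7 = 0.57628.
t − 60 = 0.57628^(1/-0.1332) = 0.57628^(-7.508) = 62.667, so t = 122.667.
T = 100·t = 12267 K → 12200 K to the nearest 200 K.

12200 K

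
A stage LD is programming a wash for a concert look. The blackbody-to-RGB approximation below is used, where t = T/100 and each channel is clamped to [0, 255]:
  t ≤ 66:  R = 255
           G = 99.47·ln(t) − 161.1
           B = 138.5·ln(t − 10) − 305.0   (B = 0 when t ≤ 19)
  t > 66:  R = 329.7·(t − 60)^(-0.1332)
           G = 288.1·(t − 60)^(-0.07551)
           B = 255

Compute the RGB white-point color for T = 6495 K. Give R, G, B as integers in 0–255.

R=255, G=254, B=250

t = 6495/100 = 64.95; the t ≤ 66 branch applies.
R = 255 by definition for t ≤ 66.
G = 99.47·ln 64.95 − 161.1 = 99.47·4.1736 − 161.1 = 254.050.
B = 138.5·ln(64.95 − 10) − 305.0 = 138.5·ln 54.95 − 305.0 = 138.5·4.0064 − 305.0 = 249.890.
Rounded: (255, 254, 250).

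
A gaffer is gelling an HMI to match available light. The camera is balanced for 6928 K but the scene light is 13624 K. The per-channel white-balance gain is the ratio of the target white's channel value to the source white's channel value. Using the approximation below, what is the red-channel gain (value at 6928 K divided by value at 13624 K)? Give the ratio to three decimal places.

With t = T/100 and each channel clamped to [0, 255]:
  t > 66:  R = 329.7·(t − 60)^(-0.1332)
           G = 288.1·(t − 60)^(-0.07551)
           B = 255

At 13624 K (t = 136.24):
  R = 329.7·(136.24 − 60)^(-0.1332) = 329.7·76.24^(-0.1332) = 329.7·0.56143 = 185.102.
At 6928 K (t = 69.28):
  R = 329.7·(69.28 − 60)^(-0.1332) = 329.7·9.28^(-0.1332) = 329.7·0.74323 = 245.043.
Gain = 245.043 / 185.102 = 1.3238 → 1.324.

1.324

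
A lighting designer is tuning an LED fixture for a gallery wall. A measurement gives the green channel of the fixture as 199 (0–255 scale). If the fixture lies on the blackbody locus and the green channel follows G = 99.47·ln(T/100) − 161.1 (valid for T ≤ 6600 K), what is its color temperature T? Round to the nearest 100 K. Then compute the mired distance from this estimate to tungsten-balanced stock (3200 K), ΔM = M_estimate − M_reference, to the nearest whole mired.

-42 mireds

ln t = (199 + 161.1) / 99.47 = 3.6202.
t = e^3.6202 = 37.345.
T = 100·t = 3734 K → 3700 K to the nearest 100 K.
M_estimate = 10⁶/3700 = 270.27; M_reference = 10⁶/3200 = 312.50.
ΔM = 270.27 − 312.50 = -42.23 → -42 mireds.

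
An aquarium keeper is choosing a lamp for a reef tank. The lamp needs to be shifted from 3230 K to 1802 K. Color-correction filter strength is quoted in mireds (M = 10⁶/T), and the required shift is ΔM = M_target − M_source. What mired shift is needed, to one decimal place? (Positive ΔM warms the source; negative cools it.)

M_source = 10⁶/3230 = 309.598; M_target = 10⁶/1802 = 554.939.
ΔM = 554.939 − 309.598 = 245.341 → +245.3 mireds, a warming shift.

+245.3 mireds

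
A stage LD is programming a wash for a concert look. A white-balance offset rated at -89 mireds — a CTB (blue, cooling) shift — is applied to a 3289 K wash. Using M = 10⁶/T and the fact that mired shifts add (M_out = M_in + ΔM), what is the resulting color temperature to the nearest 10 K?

4650 K

M_in = 10⁶/3289 = 304.04 mireds.
M_out = 304.04 + (-89) = 215.04 mireds.
T_out = 10⁶/215.04 = 4650.2 K → 4650 K.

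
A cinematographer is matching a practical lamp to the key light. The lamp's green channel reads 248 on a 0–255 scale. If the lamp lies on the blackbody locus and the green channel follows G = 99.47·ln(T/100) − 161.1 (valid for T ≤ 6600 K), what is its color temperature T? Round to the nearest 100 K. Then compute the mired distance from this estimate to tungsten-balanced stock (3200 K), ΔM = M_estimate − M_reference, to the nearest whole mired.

ln t = (248 + 161.1) / 99.47 = 4.1128.
t = e^4.1128 = 61.117.
T = 100·t = 6112 K → 6100 K to the nearest 100 K.
M_estimate = 10⁶/6100 = 163.93; M_reference = 10⁶/3200 = 312.50.
ΔM = 163.93 − 312.50 = -148.57 → -149 mireds.

-149 mireds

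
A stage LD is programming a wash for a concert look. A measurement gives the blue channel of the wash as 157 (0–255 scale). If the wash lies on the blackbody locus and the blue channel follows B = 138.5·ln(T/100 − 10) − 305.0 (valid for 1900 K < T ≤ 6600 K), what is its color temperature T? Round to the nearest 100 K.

3800 K

ln(t − 10) = (157 + 305.0) / 138.5 = 3.3357.
t − 10 = e^3.3357 = 28.099, so t = 38.099.
T = 100·t = 3810 K → 3800 K to the nearest 100 K.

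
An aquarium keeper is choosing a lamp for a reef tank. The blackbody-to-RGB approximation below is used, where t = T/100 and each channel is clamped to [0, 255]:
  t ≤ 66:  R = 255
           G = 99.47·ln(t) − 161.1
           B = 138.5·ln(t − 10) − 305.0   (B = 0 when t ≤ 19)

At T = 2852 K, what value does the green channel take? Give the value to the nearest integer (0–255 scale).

t = 2852/100 = 28.52; the t ≤ 66 branch applies.
G = 99.47·ln 28.52 − 161.1 = 99.47·3.3506 − 161.1 = 172.185.
Rounded: 172.

172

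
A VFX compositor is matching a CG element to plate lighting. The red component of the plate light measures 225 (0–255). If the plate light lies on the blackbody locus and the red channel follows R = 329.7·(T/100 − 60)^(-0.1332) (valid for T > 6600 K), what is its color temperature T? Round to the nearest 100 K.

(t − 60)^(-0.1332) = 225/329.7 = 0.68244.
t − 60 = 0.68244^(1/-0.1332) = 0.68244^(-7.508) = 17.610, so t = 77.610.
T = 100·t = 7761 K → 7800 K to the nearest 100 K.

7800 K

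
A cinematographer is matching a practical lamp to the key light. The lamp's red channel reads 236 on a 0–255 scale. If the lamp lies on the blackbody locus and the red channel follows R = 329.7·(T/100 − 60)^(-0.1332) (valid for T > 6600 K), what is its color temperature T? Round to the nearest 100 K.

7200 K

(t − 60)^(-0.1332) = 236/329.7 = 0.71580.
t − 60 = 0.71580^(1/-0.1332) = 0.71580^(-7.508) = 12.307, so t = 72.307.
T = 100·t = 7231 K → 7200 K to the nearest 100 K.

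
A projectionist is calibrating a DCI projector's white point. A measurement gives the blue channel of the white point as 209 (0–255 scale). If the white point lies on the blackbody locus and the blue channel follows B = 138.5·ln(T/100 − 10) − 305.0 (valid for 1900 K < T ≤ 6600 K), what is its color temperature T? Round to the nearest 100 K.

5100 K

ln(t − 10) = (209 + 305.0) / 138.5 = 3.7112.
t − 10 = e^3.7112 = 40.903, so t = 50.903.
T = 100·t = 5090 K → 5100 K to the nearest 100 K.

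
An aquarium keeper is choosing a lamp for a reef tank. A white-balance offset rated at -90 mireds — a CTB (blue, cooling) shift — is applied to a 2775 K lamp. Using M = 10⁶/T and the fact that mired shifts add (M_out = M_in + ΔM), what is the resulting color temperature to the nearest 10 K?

M_in = 10⁶/2775 = 360.36 mireds.
M_out = 360.36 + (-90) = 270.36 mireds.
T_out = 10⁶/270.36 = 3698.8 K → 3700 K.

3700 K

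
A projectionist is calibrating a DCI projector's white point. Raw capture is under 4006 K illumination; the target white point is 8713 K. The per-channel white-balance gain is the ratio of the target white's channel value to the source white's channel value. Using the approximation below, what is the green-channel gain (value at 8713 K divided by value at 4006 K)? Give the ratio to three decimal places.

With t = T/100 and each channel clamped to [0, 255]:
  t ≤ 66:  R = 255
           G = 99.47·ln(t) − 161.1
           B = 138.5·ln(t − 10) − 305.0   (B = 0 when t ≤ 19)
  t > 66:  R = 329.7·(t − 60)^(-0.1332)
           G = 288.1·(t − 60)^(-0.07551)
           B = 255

At 4006 K (t = 40.06):
  G = 99.47·ln 40.06 − 161.1 = 99.47·3.6904 − 161.1 = 205.982.
At 8713 K (t = 87.13):
  G = 288.1·(87.13 − 60)^(-0.07551) = 288.1·27.13^(-0.07551) = 288.1·0.77940 = 224.545.
Gain = 224.545 / 205.982 = 1.0901 → 1.090.

1.090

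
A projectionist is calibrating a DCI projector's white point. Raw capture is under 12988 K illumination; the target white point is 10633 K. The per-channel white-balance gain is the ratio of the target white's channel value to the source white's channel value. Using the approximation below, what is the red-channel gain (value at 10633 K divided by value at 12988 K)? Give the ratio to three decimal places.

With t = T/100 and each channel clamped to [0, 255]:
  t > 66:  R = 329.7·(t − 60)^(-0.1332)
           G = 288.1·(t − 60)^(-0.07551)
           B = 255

At 12988 K (t = 129.88):
  R = 329.7·(129.88 − 60)^(-0.1332) = 329.7·69.88^(-0.1332) = 329.7·0.56798 = 187.263.
At 10633 K (t = 106.33):
  R = 329.7·(106.33 − 60)^(-0.1332) = 329.7·46.33^(-0.1332) = 329.7·0.59994 = 197.800.
Gain = 197.800 / 187.263 = 1.0563 → 1.056.

1.056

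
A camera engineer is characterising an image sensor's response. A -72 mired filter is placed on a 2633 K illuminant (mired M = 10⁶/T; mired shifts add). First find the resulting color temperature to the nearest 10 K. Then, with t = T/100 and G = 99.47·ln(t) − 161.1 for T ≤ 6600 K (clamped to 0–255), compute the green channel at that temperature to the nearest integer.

M_in = 10⁶/2633 = 379.79; M_out = 379.79 + (-72) = 307.79.
T_out = 10⁶/307.79 = 3248.9 K → 3250 K; t = 32.5.
G = 99.47·ln 32.5 − 161.1 = 99.47·3.4812 − 161.1 = 185.179.
Rounded: 185.

185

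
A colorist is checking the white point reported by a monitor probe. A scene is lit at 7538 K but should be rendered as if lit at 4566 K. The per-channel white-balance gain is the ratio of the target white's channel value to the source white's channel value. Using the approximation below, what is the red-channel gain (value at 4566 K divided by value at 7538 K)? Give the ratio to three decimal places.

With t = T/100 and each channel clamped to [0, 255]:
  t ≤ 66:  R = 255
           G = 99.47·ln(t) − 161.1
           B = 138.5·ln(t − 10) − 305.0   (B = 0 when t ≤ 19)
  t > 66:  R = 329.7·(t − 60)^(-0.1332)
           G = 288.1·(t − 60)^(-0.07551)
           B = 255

At 7538 K (t = 75.38):
  R = 329.7·(75.38 − 60)^(-0.1332) = 329.7·15.38^(-0.1332) = 329.7·0.69486 = 229.095.
At 4566 K (t = 45.66):
  R = 255 by definition for t ≤ 66.
Gain = 255.000 / 229.095 = 1.1131 → 1.113.

1.113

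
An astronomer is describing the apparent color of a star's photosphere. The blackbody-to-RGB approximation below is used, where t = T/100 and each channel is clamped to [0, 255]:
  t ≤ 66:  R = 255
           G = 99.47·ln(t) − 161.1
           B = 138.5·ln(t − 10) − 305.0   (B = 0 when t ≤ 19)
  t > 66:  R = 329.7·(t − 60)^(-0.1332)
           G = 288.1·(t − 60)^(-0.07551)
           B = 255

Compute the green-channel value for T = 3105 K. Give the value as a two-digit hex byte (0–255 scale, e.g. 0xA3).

0xB5

t = 3105/100 = 31.05; the t ≤ 66 branch applies.
G = 99.47·ln 31.05 − 161.1 = 99.47·3.4356 − 161.1 = 180.639.
Rounded: 181; in hex, 0xB5.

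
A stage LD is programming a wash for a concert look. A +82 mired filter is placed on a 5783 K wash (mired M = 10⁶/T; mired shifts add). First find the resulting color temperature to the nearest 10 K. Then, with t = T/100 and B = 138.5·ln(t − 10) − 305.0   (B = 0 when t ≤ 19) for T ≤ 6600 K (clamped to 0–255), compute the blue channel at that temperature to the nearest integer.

M_in = 10⁶/5783 = 172.92; M_out = 172.92 + (+82) = 254.92.
T_out = 10⁶/254.92 = 3922.8 K → 3920 K; t = 39.2.
B = 138.5·ln(39.2 − 10) − 305.0 = 138.5·ln 29.2 − 305.0 = 138.5·3.3742 − 305.0 = 162.322.
Rounded: 162.

162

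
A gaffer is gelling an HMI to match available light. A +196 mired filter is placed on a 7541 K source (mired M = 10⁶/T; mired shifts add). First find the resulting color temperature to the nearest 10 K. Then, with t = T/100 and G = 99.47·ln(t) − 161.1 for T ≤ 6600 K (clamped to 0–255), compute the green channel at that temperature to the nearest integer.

179

M_in = 10⁶/7541 = 132.61; M_out = 132.61 + (+196) = 328.61.
T_out = 10⁶/328.61 = 3043.1 K → 3040 K; t = 30.4.
G = 99.47·ln 30.4 − 161.1 = 99.47·3.4144 − 161.1 = 178.535.
Rounded: 179.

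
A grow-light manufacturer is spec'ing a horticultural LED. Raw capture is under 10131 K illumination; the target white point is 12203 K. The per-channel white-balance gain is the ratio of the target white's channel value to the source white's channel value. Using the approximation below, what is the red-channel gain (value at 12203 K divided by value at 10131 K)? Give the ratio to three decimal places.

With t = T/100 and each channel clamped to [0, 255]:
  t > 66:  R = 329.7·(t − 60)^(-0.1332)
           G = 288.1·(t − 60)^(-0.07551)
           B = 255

0.947

At 10131 K (t = 101.31):
  R = 329.7·(101.31 − 60)^(-0.1332) = 329.7·41.31^(-0.1332) = 329.7·0.60917 = 200.845.
At 12203 K (t = 122.03):
  R = 329.7·(122.03 − 60)^(-0.1332) = 329.7·62.03^(-0.1332) = 329.7·0.57707 = 190.259.
Gain = 190.259 / 200.845 = 0.9473 → 0.947.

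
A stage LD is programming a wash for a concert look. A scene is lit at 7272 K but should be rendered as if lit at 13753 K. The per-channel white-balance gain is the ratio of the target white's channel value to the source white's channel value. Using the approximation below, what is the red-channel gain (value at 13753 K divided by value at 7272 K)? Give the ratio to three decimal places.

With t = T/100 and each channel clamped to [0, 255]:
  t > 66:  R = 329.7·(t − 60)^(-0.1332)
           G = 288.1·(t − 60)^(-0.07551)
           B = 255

At 7272 K (t = 72.72):
  R = 329.7·(72.72 − 60)^(-0.1332) = 329.7·12.72^(-0.1332) = 329.7·0.71266 = 234.964.
At 13753 K (t = 137.53):
  R = 329.7·(137.53 − 60)^(-0.1332) = 329.7·77.53^(-0.1332) = 329.7·0.56017 = 184.689.
Gain = 184.689 / 234.964 = 0.7860 → 0.786.

0.786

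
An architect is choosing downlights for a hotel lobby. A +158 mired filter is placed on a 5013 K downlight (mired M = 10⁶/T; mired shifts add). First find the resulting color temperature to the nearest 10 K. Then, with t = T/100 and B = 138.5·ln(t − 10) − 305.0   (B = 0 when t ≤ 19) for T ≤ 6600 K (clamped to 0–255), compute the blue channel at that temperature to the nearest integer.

M_in = 10⁶/5013 = 199.48; M_out = 199.48 + (+158) = 357.48.
T_out = 10⁶/357.48 = 2797.3 K → 2800 K; t = 28.
B = 138.5·ln(28 − 10) − 305.0 = 138.5·ln 18 − 305.0 = 138.5·2.8904 − 305.0 = 95.316.
Rounded: 95.

95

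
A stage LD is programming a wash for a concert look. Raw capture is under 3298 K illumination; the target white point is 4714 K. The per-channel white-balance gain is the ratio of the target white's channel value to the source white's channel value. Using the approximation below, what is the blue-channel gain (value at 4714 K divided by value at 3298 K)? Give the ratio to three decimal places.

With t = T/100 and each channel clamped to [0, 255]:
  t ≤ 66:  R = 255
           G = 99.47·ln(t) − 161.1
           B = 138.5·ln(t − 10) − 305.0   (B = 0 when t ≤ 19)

At 3298 K (t = 32.98):
  B = 138.5·ln(32.98 − 10) − 305.0 = 138.5·ln 22.98 − 305.0 = 138.5·3.1346 − 305.0 = 129.145.
At 4714 K (t = 47.14):
  B = 138.5·ln(47.14 − 10) − 305.0 = 138.5·ln 37.14 − 305.0 = 138.5·3.6147 − 305.0 = 195.635.
Gain = 195.635 / 129.145 = 1.5148 → 1.515.

1.515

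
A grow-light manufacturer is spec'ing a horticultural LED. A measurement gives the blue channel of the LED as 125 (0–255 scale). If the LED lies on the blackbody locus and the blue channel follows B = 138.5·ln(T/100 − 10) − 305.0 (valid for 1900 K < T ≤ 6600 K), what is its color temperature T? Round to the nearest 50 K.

ln(t − 10) = (125 + 305.0) / 138.5 = 3.1047.
t − 10 = e^3.1047 = 22.302, so t = 32.302.
T = 100·t = 3230 K → 3250 K to the nearest 50 K.

3250 K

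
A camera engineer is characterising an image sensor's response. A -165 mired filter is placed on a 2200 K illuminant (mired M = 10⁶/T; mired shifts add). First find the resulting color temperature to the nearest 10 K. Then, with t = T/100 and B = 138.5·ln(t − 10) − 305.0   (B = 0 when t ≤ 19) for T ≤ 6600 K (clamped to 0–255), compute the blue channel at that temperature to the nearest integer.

138

M_in = 10⁶/2200 = 454.55; M_out = 454.55 + (-165) = 289.55.
T_out = 10⁶/289.55 = 3453.7 K → 3450 K; t = 34.5.
B = 138.5·ln(34.5 − 10) − 305.0 = 138.5·ln 24.5 − 305.0 = 138.5·3.1987 − 305.0 = 138.016.
Rounded: 138.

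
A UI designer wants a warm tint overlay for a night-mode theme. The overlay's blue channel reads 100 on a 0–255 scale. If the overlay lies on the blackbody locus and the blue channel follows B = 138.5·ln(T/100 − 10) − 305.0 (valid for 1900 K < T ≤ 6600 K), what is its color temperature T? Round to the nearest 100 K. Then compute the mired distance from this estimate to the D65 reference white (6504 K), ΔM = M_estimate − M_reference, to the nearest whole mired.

+191 mireds

ln(t − 10) = (100 + 305.0) / 138.5 = 2.9242.
t − 10 = e^2.9242 = 18.619, so t = 28.619.
T = 100·t = 2862 K → 2900 K to the nearest 100 K.
M_estimate = 10⁶/2900 = 344.83; M_reference = 10⁶/6504 = 153.75.
ΔM = 344.83 − 153.75 = 191.08 → +191 mireds.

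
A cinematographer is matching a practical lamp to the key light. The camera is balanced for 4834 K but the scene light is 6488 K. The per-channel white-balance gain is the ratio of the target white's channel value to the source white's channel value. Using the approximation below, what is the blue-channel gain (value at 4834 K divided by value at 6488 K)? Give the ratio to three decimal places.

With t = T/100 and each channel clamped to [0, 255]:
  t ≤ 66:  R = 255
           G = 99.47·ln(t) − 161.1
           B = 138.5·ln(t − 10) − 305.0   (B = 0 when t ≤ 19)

At 6488 K (t = 64.88):
  B = 138.5·ln(64.88 − 10) − 305.0 = 138.5·ln 54.88 − 305.0 = 138.5·4.0051 − 305.0 = 249.713.
At 4834 K (t = 48.34):
  B = 138.5·ln(48.34 − 10) − 305.0 = 138.5·ln 38.34 − 305.0 = 138.5·3.6465 − 305.0 = 200.039.
Gain = 200.039 / 249.713 = 0.8011 → 0.801.

0.801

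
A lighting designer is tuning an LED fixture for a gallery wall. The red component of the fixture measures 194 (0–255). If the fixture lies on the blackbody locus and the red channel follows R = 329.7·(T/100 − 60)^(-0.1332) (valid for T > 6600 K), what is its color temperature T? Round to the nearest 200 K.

(t − 60)^(-0.1332) = 194/329.7 = 0.58841.
t − 60 = 0.58841^(1/-0.1332) = 0.58841^(-7.508) = 53.593, so t = 113.593.
T = 100·t = 11359 K → 11400 K to the nearest 200 K.

11400 K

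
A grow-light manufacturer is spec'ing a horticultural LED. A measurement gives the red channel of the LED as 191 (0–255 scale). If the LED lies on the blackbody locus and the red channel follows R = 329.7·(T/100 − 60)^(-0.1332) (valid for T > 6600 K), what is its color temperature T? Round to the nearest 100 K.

(t − 60)^(-0.1332) = 191/329.7 = 0.57931.
t − 60 = 0.57931^(1/-0.1332) = 0.57931^(-7.508) = 60.245, so t = 120.245.
T = 100·t = 12025 K → 12000 K to the nearest 100 K.

12000 K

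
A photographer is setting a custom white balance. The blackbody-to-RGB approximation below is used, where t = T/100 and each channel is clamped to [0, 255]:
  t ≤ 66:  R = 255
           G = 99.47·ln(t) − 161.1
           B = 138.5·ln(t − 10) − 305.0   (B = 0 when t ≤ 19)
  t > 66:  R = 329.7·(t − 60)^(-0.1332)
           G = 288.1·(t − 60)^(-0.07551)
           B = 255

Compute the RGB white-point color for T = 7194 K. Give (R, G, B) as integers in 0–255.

t = 7194/100 = 71.94; the t > 66 branch applies.
R = 329.7·(71.94 − 60)^(-0.1332) = 329.7·11.94^(-0.1332) = 329.7·0.71869 = 236.953.
G = 288.1·(71.94 − 60)^(-0.07551) = 288.1·11.94^(-0.07551) = 288.1·0.82923 = 238.901.
B = 255 by definition for t > 66.
Rounded: (237, 239, 255).

(237, 239, 255)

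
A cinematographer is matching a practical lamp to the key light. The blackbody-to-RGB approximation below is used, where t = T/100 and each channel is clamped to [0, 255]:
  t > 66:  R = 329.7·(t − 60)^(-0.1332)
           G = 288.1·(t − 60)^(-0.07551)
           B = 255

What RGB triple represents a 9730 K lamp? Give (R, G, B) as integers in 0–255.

t = 9730/100 = 97.3; the t > 66 branch applies.
R = 329.7·(97.3 − 60)^(-0.1332) = 329.7·37.3^(-0.1332) = 329.7·0.61752 = 203.595.
G = 288.1·(97.3 − 60)^(-0.07551) = 288.1·37.3^(-0.07551) = 288.1·0.76089 = 219.212.
B = 255 by definition for t > 66.
Rounded: (204, 219, 255).

(204, 219, 255)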